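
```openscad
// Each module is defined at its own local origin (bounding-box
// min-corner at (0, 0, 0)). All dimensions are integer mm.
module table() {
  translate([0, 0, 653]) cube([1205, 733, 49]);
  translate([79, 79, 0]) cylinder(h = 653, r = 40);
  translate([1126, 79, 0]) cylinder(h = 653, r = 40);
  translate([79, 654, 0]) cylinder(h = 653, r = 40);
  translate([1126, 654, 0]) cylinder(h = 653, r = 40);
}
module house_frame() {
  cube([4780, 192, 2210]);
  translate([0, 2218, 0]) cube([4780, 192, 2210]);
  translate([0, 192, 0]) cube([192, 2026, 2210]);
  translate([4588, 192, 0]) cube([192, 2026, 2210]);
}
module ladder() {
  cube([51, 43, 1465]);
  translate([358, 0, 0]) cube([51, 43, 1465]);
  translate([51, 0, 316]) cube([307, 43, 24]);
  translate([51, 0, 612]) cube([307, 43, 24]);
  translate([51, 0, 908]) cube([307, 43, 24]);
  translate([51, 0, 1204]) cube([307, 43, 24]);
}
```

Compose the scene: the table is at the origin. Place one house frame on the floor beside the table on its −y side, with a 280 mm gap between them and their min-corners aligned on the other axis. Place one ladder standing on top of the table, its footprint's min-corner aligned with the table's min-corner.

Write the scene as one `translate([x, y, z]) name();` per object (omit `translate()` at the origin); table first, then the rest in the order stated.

table();
translate([0, -2690, 0]) house_frame();
translate([0, 0, 702]) ladder();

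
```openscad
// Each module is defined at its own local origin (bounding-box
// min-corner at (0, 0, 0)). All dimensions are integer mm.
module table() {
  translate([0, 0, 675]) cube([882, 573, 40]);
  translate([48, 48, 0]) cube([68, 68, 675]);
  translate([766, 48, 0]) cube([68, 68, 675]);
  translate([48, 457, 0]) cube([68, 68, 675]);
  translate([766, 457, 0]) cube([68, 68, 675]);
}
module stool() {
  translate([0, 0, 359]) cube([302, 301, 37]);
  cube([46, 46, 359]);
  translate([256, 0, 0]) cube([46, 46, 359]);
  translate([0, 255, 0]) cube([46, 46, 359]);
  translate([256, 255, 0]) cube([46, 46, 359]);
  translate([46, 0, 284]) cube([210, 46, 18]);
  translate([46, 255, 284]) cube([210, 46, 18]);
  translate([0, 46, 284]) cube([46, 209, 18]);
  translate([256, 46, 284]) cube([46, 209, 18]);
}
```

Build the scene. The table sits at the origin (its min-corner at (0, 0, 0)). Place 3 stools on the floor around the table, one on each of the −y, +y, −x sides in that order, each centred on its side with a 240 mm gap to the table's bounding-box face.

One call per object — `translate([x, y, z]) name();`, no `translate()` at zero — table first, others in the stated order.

table();
translate([290, -541, 0]) stool();
translate([290, 813, 0]) stool();
translate([-542, 136, 0]) stool();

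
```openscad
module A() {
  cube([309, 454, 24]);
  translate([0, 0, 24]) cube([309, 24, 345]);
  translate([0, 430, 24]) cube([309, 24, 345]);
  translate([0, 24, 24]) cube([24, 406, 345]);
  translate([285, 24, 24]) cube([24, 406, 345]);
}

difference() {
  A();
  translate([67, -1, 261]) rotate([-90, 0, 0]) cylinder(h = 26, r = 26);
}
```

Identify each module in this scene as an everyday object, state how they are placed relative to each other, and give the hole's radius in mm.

A is an open box. The open box has a circular hole through its front wall. The hole's radius is 26 mm.

The subtracted cylinder has r = 26 mm.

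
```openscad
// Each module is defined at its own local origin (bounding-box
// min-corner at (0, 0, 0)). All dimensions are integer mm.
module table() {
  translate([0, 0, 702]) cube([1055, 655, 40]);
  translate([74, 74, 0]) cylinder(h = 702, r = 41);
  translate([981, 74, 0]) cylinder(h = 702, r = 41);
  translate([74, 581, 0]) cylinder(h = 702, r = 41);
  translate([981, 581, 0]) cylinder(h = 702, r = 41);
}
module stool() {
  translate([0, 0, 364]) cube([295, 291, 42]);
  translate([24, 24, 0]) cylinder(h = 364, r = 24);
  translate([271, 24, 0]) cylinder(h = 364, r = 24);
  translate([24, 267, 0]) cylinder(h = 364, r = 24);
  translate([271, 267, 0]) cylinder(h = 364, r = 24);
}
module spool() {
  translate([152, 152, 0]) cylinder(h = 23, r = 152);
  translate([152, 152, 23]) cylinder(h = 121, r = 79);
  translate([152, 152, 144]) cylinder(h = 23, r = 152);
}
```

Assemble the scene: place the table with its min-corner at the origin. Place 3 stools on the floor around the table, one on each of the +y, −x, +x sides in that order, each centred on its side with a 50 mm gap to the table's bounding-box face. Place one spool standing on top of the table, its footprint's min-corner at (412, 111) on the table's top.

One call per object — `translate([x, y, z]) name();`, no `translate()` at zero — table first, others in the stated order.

table();
translate([380, 705, 0]) stool();
translate([-345, 182, 0]) stool();
translate([1105, 182, 0]) stool();
translate([412, 111, 742]) spool();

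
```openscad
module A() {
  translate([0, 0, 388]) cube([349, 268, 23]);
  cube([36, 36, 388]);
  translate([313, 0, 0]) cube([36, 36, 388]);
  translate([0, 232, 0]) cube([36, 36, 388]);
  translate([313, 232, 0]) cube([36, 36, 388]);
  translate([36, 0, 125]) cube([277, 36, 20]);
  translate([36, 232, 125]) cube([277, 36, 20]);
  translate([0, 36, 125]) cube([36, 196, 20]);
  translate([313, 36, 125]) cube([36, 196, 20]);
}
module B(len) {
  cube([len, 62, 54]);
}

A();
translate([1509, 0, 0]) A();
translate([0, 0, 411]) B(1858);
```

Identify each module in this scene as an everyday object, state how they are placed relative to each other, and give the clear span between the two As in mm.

A is a stool. B is a beam. A beam spans the tops of two stools. The clear span between the two stools is 1160 mm.

Second stool starts at x = 1509; first ends at x = 349; clear span = 1509 − 349 = 1160 mm.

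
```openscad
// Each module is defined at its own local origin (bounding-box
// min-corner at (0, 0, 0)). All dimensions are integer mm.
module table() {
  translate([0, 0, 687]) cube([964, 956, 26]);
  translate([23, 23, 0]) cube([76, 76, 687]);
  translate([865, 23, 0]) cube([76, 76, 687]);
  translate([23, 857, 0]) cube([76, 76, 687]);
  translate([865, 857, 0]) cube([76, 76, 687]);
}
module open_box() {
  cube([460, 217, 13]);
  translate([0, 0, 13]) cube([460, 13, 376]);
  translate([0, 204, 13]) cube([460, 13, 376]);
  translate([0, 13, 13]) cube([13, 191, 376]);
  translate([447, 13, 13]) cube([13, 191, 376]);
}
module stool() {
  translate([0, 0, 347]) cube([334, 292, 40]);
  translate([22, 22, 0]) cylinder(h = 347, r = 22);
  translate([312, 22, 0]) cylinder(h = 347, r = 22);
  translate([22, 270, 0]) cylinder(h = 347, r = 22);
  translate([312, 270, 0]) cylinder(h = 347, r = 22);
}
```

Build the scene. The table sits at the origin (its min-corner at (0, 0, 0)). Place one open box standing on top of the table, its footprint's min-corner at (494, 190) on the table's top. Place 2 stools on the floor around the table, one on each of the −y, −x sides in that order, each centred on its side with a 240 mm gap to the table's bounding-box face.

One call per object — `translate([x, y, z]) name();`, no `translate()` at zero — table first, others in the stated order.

table();
translate([494, 190, 713]) open_box();
translate([315, -532, 0]) stool();
translate([-574, 332, 0]) stool();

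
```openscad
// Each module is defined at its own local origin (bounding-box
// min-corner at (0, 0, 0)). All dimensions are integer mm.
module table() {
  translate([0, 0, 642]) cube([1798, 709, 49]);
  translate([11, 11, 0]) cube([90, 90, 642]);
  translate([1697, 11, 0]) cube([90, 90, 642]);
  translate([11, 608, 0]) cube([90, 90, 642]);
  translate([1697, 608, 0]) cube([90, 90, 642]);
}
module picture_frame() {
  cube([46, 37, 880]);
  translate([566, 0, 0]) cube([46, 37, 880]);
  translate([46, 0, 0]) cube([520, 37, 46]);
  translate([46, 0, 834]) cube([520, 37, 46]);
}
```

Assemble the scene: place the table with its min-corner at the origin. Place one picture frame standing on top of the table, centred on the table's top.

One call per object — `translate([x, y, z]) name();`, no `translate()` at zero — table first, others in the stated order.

table();
translate([593, 336, 691]) picture_frame();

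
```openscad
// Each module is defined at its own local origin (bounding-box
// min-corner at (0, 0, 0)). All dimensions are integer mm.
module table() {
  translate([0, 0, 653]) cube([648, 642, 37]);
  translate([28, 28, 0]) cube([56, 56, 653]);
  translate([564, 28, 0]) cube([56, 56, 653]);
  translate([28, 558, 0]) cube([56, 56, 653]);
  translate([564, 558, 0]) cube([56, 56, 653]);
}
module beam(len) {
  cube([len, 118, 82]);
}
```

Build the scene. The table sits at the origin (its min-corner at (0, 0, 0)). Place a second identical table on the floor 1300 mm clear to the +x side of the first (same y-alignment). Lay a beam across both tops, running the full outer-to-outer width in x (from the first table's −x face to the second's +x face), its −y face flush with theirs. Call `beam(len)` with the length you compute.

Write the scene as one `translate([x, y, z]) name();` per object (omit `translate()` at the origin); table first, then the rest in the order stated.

table();
translate([1948, 0, 0]) table();
translate([0, 0, 690]) beam(2596);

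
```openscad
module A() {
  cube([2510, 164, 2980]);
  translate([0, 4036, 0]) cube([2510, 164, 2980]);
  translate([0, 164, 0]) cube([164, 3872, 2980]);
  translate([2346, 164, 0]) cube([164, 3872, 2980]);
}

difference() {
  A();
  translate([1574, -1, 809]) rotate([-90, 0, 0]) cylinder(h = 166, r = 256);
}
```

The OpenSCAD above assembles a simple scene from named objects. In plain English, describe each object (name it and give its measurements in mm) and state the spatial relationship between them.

A is a box-shaped house frame (walls only): outside footprint 2510×4200 mm, wall height 2980 mm, wall thickness 164 mm. The two y-facing walls run the full x-width; the two x-facing walls fit between the inner faces of the y-facing walls.

The house frame has a circular hole of radius 256 mm through its front wall, centred at (x = 1574, z = 809).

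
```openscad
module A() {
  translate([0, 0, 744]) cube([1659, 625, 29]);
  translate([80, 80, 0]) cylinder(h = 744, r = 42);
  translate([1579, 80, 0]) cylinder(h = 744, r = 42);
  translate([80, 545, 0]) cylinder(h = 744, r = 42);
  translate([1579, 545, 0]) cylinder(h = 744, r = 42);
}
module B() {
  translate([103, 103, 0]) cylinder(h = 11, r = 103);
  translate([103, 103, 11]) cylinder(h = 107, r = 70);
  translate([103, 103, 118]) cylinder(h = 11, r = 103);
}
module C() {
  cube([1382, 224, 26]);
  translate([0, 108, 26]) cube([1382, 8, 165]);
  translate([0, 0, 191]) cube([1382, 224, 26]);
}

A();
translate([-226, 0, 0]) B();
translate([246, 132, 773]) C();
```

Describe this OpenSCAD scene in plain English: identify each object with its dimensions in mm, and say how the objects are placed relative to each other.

A is a table: top 1659 mm (x) × 625 mm (y), 29 mm thick, upper face at z = 773 mm, on four round legs of 84 mm diameter, each leg's bounding box inset 38 mm from the nearest pair of top edges, running from z = 0 to the bottom of the top.

B is a spool: two coaxial disc flanges of radius 103 mm and thickness 11 mm, joined by a core cylinder of radius 70 mm and height 107 mm. The lower flange rests on z = 0 and the three cylinders share a vertical axis.

C is an I-beam lying along x, 1382 mm long. Overall section height 217 mm. Two flanges 224 mm wide (y) and 26 mm thick, one on the floor and one at the top; a web 8 mm thick runs between them, centred on the flange width.

The spool is on the floor beside the table on its −x side. The I-beam is on top of the table.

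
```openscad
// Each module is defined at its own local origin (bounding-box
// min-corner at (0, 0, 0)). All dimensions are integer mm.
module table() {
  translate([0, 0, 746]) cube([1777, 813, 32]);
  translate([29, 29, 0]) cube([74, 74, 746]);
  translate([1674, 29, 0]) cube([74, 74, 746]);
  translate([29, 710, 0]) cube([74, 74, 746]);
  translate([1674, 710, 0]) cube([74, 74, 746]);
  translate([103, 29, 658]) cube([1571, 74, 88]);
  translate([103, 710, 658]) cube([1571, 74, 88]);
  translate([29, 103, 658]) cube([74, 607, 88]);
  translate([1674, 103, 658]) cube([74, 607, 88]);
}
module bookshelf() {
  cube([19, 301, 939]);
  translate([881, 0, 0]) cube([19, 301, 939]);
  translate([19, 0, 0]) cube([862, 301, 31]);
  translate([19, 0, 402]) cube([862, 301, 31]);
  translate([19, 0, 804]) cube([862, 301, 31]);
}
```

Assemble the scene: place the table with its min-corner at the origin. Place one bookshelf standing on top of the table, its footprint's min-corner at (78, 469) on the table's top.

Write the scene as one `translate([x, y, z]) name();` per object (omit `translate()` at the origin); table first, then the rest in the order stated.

table();
translate([78, 469, 778]) bookshelf();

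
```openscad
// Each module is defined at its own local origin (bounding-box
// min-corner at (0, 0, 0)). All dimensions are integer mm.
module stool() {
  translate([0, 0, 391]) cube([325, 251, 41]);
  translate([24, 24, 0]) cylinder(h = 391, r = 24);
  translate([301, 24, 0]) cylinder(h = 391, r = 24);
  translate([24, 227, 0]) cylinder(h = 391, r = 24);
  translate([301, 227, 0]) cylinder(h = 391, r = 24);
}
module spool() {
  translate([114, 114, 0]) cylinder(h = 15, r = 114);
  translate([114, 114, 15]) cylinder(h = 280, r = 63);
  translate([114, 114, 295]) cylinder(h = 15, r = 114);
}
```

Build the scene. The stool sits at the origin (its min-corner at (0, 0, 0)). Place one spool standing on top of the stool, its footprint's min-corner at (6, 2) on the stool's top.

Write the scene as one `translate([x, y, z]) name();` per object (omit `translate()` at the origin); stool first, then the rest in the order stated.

stool();
translate([6, 2, 432]) spool();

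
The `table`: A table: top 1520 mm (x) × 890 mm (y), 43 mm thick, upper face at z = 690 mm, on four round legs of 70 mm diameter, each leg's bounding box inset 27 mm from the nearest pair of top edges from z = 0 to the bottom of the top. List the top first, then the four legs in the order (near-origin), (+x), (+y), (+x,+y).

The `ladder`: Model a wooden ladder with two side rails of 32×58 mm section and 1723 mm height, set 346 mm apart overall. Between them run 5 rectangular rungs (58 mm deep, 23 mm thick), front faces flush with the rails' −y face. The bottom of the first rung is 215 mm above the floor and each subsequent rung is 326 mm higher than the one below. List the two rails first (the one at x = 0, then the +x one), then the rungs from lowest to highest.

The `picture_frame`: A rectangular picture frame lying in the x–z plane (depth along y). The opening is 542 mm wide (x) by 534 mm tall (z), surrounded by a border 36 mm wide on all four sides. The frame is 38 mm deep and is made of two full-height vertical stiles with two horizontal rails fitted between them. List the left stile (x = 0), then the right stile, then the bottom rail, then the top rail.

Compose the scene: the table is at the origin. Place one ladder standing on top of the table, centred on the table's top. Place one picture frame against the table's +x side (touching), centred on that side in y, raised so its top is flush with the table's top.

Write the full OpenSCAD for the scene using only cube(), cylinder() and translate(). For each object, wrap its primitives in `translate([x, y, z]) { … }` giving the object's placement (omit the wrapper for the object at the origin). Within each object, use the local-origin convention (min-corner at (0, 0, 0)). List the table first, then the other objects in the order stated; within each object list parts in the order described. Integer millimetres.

translate([0, 0, 647]) cube([1520, 890, 43]);
translate([62, 62, 0]) cylinder(h = 647, r = 35);
translate([1458, 62, 0]) cylinder(h = 647, r = 35);
translate([62, 828, 0]) cylinder(h = 647, r = 35);
translate([1458, 828, 0]) cylinder(h = 647, r = 35);
translate([587, 416, 690]) {
  cube([32, 58, 1723]);
  translate([314, 0, 0]) cube([32, 58, 1723]);
  translate([32, 0, 215]) cube([282, 58, 23]);
  translate([32, 0, 541]) cube([282, 58, 23]);
  translate([32, 0, 867]) cube([282, 58, 23]);
  translate([32, 0, 1193]) cube([282, 58, 23]);
  translate([32, 0, 1519]) cube([282, 58, 23]);
}
translate([1520, 426, 84]) {
  cube([36, 38, 606]);
  translate([578, 0, 0]) cube([36, 38, 606]);
  translate([36, 0, 0]) cube([542, 38, 36]);
  translate([36, 0, 570]) cube([542, 38, 36]);
}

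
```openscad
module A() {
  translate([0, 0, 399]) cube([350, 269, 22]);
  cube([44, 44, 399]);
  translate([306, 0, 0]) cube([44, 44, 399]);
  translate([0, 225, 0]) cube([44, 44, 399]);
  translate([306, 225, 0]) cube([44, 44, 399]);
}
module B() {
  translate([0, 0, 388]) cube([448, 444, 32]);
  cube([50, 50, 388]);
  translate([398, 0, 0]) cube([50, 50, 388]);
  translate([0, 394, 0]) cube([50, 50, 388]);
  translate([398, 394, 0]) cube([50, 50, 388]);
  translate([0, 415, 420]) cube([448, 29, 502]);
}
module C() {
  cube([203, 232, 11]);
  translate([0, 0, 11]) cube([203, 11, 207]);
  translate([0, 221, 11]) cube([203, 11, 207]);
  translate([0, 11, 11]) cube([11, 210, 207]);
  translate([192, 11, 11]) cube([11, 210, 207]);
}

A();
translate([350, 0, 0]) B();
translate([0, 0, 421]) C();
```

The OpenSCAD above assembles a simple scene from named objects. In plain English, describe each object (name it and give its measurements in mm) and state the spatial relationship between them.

A is a four-legged stool. The seat is 350×269 mm, 22 mm thick, top at z = 421 mm. It stands on four square legs, each 44×44 mm in cross-section, from z = 0 to the seat underside, each flush with a corner of the seat.

B is a chair: 448×444 mm seat, 32 mm thick, top at z = 420 mm, on four 50 mm square corner legs flush with the seat edges. A 29 mm thick backrest slab spans the full seat width, extending 502 mm above the seat top, its back face flush with the seat's +y edge.

C is an open storage box with external size 203×232×218 mm and wall thickness 11 mm (the base is also 11 mm thick). The base covers the whole footprint; the four walls stand on the base, with the y-facing walls full-width and the x-facing walls fitting between their inner faces.

The chair is against the stool's +x side, with their −y faces flush. The open box is on top of the stool.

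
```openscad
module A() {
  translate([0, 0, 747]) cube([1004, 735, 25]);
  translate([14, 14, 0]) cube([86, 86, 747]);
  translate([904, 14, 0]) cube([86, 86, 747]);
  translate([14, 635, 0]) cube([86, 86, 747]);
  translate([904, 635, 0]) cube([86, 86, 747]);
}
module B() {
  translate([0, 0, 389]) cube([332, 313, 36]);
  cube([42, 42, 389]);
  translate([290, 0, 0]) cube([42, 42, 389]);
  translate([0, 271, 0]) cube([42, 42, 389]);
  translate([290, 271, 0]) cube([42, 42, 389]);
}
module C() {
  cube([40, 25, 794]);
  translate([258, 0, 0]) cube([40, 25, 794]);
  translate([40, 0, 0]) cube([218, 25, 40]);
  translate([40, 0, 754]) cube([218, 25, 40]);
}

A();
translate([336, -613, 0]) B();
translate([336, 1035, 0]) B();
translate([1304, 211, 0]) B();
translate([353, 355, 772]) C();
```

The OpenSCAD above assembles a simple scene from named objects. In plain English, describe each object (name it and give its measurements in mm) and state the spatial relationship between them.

A is a table with a 1004×735 mm rectangular top, 25 mm thick, top surface at z = 772 mm, supported by four 86×86 mm square legs, each inset 14 mm from the nearest pair of top edges, running from the floor.

B is a four-legged stool. The seat is 332×313 mm, 36 mm thick, top at z = 425 mm. It stands on four square legs, each 42×42 mm in cross-section, from z = 0 to the seat underside, each flush with a corner of the seat.

C is a picture frame with a 218×714 mm rectangular opening (x by z) and a uniform 40 mm border on every side. Frame depth is 25 mm along y. It is built from two vertical stiles running the full outside height and two horizontal rails spanning the gap between the stiles.

Three stools sit around the table at the −y, +y, +x sides. The picture frame is on top of the table, centred.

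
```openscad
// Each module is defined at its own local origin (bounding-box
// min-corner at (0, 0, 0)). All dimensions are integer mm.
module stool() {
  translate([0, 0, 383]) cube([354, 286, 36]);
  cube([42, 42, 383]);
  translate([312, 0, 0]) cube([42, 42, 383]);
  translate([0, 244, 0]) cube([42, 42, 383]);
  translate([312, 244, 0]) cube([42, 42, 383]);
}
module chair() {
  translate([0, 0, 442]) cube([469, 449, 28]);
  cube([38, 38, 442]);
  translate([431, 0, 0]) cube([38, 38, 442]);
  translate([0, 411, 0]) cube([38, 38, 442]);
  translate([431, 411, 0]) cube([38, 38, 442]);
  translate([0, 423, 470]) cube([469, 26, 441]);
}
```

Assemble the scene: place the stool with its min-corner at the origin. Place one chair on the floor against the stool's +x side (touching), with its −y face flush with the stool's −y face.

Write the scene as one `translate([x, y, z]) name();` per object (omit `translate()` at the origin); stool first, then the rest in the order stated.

stool();
translate([354, 0, 0]) chair();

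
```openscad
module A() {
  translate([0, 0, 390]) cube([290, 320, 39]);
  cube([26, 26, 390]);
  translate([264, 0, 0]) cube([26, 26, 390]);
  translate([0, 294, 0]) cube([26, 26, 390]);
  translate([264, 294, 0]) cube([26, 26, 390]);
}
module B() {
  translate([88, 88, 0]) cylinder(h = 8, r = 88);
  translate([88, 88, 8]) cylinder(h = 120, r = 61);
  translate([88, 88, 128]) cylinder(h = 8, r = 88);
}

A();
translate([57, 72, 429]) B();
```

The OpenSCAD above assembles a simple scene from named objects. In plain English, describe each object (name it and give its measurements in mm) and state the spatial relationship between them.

A is a four-legged stool. The seat is a 290×320×39 mm slab whose top surface is at z = 429 mm; four square legs, each 26×26 mm in cross-section, run from the floor (z = 0) to the underside of the seat, each flush with a corner of the seat.

B is a spool: two coaxial disc flanges of radius 88 mm and thickness 8 mm, joined by a core cylinder of radius 61 mm and height 120 mm. The lower flange rests on z = 0 and the three cylinders share a vertical axis.

The spool is on top of the stool, centred.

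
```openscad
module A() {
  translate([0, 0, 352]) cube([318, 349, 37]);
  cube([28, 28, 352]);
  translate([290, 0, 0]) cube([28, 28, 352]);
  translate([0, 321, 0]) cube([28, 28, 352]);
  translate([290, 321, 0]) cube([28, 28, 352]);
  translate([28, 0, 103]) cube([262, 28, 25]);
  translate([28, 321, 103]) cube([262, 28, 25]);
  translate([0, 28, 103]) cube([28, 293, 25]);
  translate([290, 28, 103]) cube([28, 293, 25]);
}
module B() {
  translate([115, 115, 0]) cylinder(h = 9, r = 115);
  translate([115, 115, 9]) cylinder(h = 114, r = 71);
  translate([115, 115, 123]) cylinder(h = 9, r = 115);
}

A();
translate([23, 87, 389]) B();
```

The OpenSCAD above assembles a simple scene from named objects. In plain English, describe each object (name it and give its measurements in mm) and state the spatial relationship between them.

A is a four-legged stool. The seat is a 318×349×37 mm slab whose top surface is at z = 389 mm; four square legs, each 28×28 mm in cross-section, run from the floor (z = 0) to the underside of the seat, each flush with a corner of the seat. Four stretchers, 28 mm wide and 25 mm tall, connect adjacent legs with their undersides at z = 103 mm, each running between the inner faces of the legs it joins and aligned with the legs' outer faces on the other axis.

B is a spool: two coaxial disc flanges of radius 115 mm and thickness 9 mm, joined by a core cylinder of radius 71 mm and height 114 mm. The lower flange rests on z = 0 and the three cylinders share a vertical axis.

The spool is on top of the stool.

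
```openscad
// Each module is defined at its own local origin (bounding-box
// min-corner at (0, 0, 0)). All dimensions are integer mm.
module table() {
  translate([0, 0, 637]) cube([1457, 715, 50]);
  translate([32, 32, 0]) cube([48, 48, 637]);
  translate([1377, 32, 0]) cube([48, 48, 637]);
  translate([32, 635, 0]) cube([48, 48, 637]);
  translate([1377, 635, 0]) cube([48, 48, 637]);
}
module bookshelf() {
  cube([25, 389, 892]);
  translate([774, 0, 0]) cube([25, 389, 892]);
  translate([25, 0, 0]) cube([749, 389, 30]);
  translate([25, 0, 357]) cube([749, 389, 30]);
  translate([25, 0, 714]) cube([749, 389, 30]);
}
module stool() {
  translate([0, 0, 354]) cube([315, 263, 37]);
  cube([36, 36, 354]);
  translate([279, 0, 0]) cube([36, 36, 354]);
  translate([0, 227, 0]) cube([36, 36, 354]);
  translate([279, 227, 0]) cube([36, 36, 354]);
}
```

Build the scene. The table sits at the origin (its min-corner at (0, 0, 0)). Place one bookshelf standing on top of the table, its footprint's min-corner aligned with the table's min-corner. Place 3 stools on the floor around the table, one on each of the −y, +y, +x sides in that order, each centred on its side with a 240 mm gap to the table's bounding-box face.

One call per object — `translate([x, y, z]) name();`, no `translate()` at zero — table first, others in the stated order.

table();
translate([0, 0, 687]) bookshelf();
translate([571, -503, 0]) stool();
translate([571, 955, 0]) stool();
translate([1697, 226, 0]) stool();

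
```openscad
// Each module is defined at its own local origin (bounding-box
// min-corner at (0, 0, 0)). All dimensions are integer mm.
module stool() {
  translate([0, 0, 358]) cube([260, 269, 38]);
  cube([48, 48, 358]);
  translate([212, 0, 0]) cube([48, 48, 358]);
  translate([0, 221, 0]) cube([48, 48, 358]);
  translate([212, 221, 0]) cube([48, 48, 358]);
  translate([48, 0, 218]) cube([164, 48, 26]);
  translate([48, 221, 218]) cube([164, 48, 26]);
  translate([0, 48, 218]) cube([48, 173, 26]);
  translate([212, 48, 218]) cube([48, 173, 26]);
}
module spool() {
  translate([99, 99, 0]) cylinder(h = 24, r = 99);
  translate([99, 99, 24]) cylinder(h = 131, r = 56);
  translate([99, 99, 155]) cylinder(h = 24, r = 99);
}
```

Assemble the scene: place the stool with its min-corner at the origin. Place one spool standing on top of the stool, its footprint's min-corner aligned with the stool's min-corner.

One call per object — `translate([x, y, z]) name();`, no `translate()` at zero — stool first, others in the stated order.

stool();
translate([0, 0, 396]) spool();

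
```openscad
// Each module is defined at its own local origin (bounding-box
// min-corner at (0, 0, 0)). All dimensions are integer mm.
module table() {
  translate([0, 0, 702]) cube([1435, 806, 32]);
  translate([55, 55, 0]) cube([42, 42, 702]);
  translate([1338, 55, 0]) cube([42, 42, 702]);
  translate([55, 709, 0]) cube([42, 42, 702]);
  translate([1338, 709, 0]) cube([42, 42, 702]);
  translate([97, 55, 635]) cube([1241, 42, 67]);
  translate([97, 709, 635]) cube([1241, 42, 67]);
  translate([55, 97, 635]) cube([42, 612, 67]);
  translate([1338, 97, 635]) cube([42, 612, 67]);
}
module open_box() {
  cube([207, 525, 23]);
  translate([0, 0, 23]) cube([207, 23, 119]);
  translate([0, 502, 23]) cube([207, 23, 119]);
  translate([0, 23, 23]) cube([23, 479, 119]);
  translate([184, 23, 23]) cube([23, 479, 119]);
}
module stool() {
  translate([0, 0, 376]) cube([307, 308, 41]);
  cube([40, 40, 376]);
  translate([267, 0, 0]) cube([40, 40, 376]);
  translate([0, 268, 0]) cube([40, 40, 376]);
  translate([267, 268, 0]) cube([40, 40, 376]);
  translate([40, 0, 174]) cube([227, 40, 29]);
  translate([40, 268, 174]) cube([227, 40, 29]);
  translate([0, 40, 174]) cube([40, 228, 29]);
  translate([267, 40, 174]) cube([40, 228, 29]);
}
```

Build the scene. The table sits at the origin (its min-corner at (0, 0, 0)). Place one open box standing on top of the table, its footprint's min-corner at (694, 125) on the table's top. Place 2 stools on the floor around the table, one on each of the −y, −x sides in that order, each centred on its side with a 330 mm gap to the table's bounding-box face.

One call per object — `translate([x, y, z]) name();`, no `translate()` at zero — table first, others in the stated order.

table();
translate([694, 125, 734]) open_box();
translate([564, -638, 0]) stool();
translate([-637, 249, 0]) stool();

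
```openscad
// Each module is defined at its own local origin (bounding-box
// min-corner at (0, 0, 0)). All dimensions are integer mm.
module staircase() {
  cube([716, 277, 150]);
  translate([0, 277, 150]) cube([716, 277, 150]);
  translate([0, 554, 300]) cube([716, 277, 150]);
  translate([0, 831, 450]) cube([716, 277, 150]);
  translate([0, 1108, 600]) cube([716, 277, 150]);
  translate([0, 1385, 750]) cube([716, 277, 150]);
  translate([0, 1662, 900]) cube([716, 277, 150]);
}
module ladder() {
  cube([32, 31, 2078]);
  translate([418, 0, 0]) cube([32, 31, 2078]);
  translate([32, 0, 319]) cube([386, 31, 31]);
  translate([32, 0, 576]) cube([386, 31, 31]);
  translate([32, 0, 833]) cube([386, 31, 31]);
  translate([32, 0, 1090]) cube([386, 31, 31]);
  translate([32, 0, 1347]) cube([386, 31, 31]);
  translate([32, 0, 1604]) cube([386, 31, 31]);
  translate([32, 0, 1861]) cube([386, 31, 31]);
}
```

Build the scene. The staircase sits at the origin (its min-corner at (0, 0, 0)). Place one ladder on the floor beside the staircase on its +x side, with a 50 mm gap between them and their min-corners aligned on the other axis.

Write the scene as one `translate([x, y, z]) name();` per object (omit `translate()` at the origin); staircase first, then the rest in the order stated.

staircase();
translate([766, 0, 0]) ladder();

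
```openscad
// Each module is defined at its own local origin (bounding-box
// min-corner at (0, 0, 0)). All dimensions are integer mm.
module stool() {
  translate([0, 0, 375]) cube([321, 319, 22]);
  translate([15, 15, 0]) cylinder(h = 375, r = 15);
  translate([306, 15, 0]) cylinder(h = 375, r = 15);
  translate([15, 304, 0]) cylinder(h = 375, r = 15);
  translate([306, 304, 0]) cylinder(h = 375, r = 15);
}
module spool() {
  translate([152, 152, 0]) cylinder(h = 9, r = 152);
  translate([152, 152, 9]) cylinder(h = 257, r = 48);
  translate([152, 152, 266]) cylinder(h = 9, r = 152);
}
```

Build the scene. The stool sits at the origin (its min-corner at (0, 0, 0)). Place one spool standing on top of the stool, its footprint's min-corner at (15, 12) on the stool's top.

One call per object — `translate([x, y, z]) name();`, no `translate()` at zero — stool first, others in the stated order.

stool();
translate([15, 12, 397]) spool();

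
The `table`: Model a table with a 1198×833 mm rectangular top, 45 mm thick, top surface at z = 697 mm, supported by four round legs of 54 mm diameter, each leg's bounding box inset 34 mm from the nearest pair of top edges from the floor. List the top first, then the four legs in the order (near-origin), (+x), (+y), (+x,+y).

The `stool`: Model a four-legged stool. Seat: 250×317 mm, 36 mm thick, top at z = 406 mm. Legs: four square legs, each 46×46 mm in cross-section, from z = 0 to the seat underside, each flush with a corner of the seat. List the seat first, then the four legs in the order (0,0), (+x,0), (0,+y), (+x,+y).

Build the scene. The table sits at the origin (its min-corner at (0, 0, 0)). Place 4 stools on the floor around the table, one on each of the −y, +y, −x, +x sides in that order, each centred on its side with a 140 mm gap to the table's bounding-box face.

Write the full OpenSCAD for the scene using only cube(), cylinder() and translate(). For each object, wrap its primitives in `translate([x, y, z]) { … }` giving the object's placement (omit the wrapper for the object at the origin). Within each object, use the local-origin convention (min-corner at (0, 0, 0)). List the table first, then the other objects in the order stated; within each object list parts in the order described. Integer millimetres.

translate([0, 0, 652]) cube([1198, 833, 45]);
translate([61, 61, 0]) cylinder(h = 652, r = 27);
translate([1137, 61, 0]) cylinder(h = 652, r = 27);
translate([61, 772, 0]) cylinder(h = 652, r = 27);
translate([1137, 772, 0]) cylinder(h = 652, r = 27);
translate([474, -457, 0]) {
  translate([0, 0, 370]) cube([250, 317, 36]);
  cube([46, 46, 370]);
  translate([204, 0, 0]) cube([46, 46, 370]);
  translate([0, 271, 0]) cube([46, 46, 370]);
  translate([204, 271, 0]) cube([46, 46, 370]);
}
translate([474, 973, 0]) {
  translate([0, 0, 370]) cube([250, 317, 36]);
  cube([46, 46, 370]);
  translate([204, 0, 0]) cube([46, 46, 370]);
  translate([0, 271, 0]) cube([46, 46, 370]);
  translate([204, 271, 0]) cube([46, 46, 370]);
}
translate([-390, 258, 0]) {
  translate([0, 0, 370]) cube([250, 317, 36]);
  cube([46, 46, 370]);
  translate([204, 0, 0]) cube([46, 46, 370]);
  translate([0, 271, 0]) cube([46, 46, 370]);
  translate([204, 271, 0]) cube([46, 46, 370]);
}
translate([1338, 258, 0]) {
  translate([0, 0, 370]) cube([250, 317, 36]);
  cube([46, 46, 370]);
  translate([204, 0, 0]) cube([46, 46, 370]);
  translate([0, 271, 0]) cube([46, 46, 370]);
  translate([204, 271, 0]) cube([46, 46, 370]);
}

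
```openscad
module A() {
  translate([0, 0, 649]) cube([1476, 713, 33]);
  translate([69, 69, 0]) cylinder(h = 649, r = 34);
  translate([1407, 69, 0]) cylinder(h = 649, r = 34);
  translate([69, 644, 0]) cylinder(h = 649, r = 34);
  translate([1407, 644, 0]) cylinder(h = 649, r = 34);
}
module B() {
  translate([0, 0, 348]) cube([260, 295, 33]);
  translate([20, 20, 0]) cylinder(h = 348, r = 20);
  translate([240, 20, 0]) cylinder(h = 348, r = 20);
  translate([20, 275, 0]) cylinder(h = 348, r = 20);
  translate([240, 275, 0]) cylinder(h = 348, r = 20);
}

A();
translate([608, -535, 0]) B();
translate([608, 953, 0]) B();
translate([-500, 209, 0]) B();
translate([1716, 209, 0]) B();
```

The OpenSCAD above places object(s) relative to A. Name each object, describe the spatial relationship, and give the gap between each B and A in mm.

A is a table. B is a stool. Four stools sit around the table at the −y, +y, −x, +x sides. The gap between each stool and the table is 240 mm.

Each stool's nearest face is 240 mm from the table's bounding box.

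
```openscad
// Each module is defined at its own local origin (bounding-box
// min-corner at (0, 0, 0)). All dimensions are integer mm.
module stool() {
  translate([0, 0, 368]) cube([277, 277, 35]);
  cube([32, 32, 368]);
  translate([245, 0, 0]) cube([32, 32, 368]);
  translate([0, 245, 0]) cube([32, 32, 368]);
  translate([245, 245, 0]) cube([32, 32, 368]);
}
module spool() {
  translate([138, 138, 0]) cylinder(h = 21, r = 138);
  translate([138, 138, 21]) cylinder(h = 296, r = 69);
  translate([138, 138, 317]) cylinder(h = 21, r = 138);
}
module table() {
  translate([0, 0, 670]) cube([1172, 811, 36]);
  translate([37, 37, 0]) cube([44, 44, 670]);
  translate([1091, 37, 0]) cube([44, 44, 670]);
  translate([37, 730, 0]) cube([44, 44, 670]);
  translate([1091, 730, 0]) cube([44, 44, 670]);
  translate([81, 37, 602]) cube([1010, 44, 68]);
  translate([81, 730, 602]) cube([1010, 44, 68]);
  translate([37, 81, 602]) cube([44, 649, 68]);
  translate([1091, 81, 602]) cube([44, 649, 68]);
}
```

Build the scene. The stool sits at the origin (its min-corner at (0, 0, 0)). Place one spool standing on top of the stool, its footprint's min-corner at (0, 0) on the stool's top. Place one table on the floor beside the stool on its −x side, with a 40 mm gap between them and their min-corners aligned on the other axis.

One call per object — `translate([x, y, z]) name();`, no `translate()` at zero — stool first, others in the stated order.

stool();
translate([0, 0, 403]) spool();
translate([-1212, 0, 0]) table();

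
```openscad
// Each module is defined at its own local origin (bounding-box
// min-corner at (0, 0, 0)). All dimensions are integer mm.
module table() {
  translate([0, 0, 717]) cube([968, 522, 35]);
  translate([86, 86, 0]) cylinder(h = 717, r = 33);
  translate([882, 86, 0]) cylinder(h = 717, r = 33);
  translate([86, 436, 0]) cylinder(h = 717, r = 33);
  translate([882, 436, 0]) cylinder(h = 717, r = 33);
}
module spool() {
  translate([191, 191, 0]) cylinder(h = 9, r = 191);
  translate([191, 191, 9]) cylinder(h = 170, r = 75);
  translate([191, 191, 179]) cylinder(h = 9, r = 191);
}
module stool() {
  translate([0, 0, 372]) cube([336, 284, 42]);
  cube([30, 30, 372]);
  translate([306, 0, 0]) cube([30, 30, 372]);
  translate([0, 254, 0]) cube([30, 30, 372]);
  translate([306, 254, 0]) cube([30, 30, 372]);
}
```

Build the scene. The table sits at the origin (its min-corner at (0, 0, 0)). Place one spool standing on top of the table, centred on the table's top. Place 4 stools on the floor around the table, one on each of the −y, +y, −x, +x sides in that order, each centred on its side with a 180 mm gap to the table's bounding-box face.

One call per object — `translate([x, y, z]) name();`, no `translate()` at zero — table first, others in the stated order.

table();
translate([293, 70, 752]) spool();
translate([316, -464, 0]) stool();
translate([316, 702, 0]) stool();
translate([-516, 119, 0]) stool();
translate([1148, 119, 0]) stool();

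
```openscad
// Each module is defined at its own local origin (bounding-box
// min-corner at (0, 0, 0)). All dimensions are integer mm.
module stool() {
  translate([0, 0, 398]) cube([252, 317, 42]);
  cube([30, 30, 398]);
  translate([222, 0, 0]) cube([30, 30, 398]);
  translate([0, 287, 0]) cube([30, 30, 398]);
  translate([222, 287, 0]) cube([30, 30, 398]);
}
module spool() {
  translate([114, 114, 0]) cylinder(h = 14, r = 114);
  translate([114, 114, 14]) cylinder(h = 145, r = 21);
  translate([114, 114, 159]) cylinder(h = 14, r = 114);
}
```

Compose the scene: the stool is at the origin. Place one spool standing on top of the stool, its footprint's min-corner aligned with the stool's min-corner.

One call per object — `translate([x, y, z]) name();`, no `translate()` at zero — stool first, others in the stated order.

stool();
translate([0, 0, 440]) spool();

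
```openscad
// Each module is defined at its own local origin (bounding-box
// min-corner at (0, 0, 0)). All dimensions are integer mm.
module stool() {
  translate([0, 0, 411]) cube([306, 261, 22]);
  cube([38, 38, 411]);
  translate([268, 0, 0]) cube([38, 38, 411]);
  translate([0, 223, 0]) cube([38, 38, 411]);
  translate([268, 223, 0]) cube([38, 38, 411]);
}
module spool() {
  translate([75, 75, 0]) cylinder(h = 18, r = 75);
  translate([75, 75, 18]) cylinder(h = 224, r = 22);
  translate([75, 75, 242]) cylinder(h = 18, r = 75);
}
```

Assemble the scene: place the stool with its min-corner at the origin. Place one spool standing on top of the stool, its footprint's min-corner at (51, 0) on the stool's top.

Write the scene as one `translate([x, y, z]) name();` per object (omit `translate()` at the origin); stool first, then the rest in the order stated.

stool();
translate([51, 0, 433]) spool();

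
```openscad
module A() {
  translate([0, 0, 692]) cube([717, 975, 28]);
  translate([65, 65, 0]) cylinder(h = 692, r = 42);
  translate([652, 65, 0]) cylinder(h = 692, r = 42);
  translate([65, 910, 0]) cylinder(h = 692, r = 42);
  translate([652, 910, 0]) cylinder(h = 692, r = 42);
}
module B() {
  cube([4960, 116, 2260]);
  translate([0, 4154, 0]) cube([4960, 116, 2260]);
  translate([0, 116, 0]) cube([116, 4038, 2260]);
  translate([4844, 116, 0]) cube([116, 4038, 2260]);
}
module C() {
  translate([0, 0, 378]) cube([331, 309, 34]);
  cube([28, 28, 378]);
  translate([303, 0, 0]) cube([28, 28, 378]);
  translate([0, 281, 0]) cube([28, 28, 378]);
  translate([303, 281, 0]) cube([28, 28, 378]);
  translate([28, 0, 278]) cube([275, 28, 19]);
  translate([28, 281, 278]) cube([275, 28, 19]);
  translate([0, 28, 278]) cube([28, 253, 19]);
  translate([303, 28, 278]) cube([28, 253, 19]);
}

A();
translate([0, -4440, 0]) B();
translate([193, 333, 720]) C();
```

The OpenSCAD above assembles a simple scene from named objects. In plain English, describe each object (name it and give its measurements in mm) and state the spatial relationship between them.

A is a table with a 717×975 mm rectangular top, 28 mm thick, top surface at z = 720 mm, supported by four round legs of 84 mm diameter, each leg's bounding box inset 23 mm from the nearest pair of top edges, running from the floor.

B is the wall frame of a small rectangular building: four walls, each 2260 mm tall and 116 mm thick, enclosing a footprint 4960 mm (x) by 4270 mm (y) outside-to-outside, with no floor or roof. The front and back walls (the −y and +y sides) span the full width; the two side walls fit between them.

C is a simple wooden stool: a rectangular seat 331 mm (x) by 309 mm (y), 34 mm thick, top face at z = 412 mm, on four square legs, each 28×28 mm in cross-section. The legs rest on z = 0, each flush with a corner of the seat. Four stretchers, 28 mm wide and 19 mm tall, connect adjacent legs with their undersides at z = 278 mm, each running between the inner faces of the legs it joins and aligned with the legs' outer faces on the other axis.

The house frame is on the floor beside the table on its −y side. The stool is on top of the table, centred.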